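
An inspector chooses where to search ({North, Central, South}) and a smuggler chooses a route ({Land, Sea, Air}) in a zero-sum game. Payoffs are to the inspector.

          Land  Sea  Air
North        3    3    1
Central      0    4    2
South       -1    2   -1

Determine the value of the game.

3/2

Row minima: North → 1, Central → 0, South → -1; maximin = 1.
Column maxima: Land → 3, Sea → 4, Air → 2; minimax = 2.
1 ≠ 2, so there is no saddle point; optimal play is mixed.
South is strictly dominated by North, so the inspector never plays it.
Sea is strictly dominated by Air (it gives the inspector strictly more in every row), so the smuggler never plays it.
On the remaining 2×2 (North, Central vs Land, Air):
Let the inspector play North with probability p. Expected payoff against Land: 3p + 0(1−p) = 3p; against Air: 1p + 2(1−p) = −p + 2.
Setting these equal: 3p = −p + 2 ⇒ 4p = 2 ⇒ p = 1/2, and the value is (3)·(1/2) = 3/2.
For the smuggler: with q = P(Land), equating North's and Central's payoffs gives 2q + 1 = −2q + 2 ⇒ q = 1/4.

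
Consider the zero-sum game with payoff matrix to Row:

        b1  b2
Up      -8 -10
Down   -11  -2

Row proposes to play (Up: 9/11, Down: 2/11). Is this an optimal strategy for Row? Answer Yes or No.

Yes

Against b1 this mix gives (9/11)·(-8) + (2/11)·(-11) = -94/11.
Against b2 this mix gives (9/11)·(-10) + (2/11)·(-2) = -94/11.
All of Column's active replies (b1, b2) yield -94/11, and no column does worse for Row. The mix makes Column indifferent and guarantees -94/11, so it is optimal.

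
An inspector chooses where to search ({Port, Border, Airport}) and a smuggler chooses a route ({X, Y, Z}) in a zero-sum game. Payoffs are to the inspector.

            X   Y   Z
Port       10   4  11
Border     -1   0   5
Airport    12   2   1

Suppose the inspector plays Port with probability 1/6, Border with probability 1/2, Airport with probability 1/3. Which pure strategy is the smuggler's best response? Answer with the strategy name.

If the smuggler plays X, the inspector's expected payoff is (1/6)·10 + (1/2)·(-1) + (1/3)·12 = 31/6.
If the smuggler plays Y, the inspector's expected payoff is (1/6)·4 + (1/2)·0 + (1/3)·2 = 4/3.
If the smuggler plays Z, the inspector's expected payoff is (1/6)·11 + (1/2)·5 + (1/3)·1 = 14/3.
The smuggler minimizes the inspector's payoff; the smallest is 4/3, so the best response is Y.

Y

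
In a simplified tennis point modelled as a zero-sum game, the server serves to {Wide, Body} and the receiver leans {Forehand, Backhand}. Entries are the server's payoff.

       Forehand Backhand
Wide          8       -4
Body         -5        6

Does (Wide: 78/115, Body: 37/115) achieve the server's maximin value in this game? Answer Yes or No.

Against Forehand this mix gives (78/115)·8 + (37/115)·(-5) = 439/115.
Against Backhand this mix gives (78/115)·(-4) + (37/115)·6 = -18/23.
The receiver will play Backhand, holding the server to -18/23. Shifting weight toward the row that does better against Backhand would raise this floor (the equalizing mix achieves 28/23 against both Backhand and Forehand), so the proposed strategy is not optimal.

No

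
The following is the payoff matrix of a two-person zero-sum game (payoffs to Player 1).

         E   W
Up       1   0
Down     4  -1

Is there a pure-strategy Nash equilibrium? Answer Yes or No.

Row minima: Up → 0, Down → -1; maximin = 0.
Column maxima: E → 4, W → 0; minimax = 0.
maximin = minimax = 0, so a saddle point exists.

Yes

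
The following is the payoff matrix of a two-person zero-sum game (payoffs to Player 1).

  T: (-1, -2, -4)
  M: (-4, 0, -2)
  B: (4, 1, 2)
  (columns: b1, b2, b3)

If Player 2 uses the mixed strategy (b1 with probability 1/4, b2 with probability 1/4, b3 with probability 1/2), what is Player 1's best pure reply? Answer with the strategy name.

Expected payoff of T: (1/4)·(-1) + (1/4)·(-2) + (1/2)·(-4) = -11/4.
Expected payoff of M: (1/4)·(-4) + (1/4)·0 + (1/2)·(-2) = -2.
Expected payoff of B: (1/4)·4 + (1/4)·1 + (1/2)·2 = 9/4.
The largest is 9/4, so Player 1's best response is B.

B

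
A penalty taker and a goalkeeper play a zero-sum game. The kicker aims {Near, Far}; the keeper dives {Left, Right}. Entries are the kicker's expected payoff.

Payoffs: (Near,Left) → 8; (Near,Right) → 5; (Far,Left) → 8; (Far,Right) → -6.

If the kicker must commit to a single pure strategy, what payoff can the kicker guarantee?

5

Row minima: Near → 5, Far → -6.
The best of these is 5.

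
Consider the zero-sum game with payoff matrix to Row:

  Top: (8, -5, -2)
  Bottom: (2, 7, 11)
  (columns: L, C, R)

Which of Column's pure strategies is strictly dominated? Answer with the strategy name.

C holds Row's payoff strictly below R in every row: -5 < -2, 7 < 11.
So R is strictly dominated for Column.

R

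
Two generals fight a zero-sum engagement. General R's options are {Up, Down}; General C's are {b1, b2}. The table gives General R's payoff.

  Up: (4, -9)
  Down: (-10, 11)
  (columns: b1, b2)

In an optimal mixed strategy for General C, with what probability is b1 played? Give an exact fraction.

Row minima: Up → -9, Down → -10; maximin = -9.
Column maxima: b1 → 4, b2 → 11; minimax = 4.
-9 ≠ 4, so there is no saddle point; optimal play is mixed.
Let General R play Up with probability p. Expected payoff against b1: 4p + (-10)(1−p) = 14p − 10; against b2: (-9)p + 11(1−p) = −20p + 11.
Setting these equal: 14p − 10 = −20p + 11 ⇒ 34p = 21 ⇒ p = 21/34, and the value is (14)·(21/34) − 10 = -23/17.
For General C: with q = P(b1), equating Up's and Down's payoffs gives 13q − 9 = −21q + 11 ⇒ q = 10/17.

10/17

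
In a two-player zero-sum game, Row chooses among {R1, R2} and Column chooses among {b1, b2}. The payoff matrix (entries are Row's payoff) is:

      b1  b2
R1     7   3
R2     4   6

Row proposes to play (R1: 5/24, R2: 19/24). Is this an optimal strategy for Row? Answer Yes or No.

Against b1 this mix gives (5/24)·7 + (19/24)·4 = 37/8.
Against b2 this mix gives (5/24)·3 + (19/24)·6 = 43/8.
Column will play b1, holding Row to 37/8. Shifting weight toward the row that does better against b1 would raise this floor (the equalizing mix achieves 5 against both b1 and b2), so the proposed strategy is not optimal.

No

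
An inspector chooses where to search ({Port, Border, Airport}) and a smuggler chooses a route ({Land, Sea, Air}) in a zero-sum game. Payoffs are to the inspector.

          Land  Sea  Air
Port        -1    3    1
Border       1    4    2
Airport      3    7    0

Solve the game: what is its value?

3/2

Row minima: Port → -1, Border → 1, Airport → 0; maximin = 1.
Column maxima: Land → 3, Sea → 7, Air → 2; minimax = 2.
1 ≠ 2, so there is no saddle point; optimal play is mixed.
Port is strictly dominated by Border, so the inspector never plays it.
Sea is strictly dominated by Land (it gives the inspector strictly more in every row), so the smuggler never plays it.
On the remaining 2×2 (Border, Airport vs Land, Air):
Let the inspector play Border with probability p. Expected payoff against Land: 1p + 3(1−p) = −2p + 3; against Air: 2p + 0(1−p) = 2p.
Setting these equal: −2p + 3 = 2p ⇒ −4p = -3 ⇒ p = 3/4, and the value is (-2)·(3/4) + 3 = 3/2.
For the smuggler: with q = P(Land), equating Border's and Airport's payoffs gives −q + 2 = 3q ⇒ q = 1/2.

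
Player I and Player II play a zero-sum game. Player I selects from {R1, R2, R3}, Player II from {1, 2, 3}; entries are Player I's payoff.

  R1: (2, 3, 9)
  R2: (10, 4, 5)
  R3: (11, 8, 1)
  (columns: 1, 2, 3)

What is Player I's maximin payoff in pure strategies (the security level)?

4

Row minima: R1 → 2, R2 → 4, R3 → 1.
The best of these is 4.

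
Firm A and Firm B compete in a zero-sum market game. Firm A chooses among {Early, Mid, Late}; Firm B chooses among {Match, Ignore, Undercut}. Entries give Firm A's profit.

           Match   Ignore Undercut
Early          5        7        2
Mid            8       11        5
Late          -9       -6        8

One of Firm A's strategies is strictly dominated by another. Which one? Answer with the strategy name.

Mid gives a strictly higher payoff than Early against every column: 8 > 5, 11 > 7, 5 > 2.
So Early is strictly dominated and Firm A never plays it.

Early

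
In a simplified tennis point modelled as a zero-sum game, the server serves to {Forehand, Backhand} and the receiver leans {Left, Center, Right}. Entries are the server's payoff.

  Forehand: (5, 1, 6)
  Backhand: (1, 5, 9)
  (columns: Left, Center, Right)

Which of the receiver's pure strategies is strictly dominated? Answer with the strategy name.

Right

Left holds the server's payoff strictly below Right in every row: 5 < 6, 1 < 9.
So Right is strictly dominated for the receiver.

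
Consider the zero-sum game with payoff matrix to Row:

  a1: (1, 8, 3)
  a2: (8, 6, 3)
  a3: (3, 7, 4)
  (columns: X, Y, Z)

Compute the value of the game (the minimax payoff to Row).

Row minima: a1 → 1, a2 → 3, a3 → 3; maximin = 3.
Column maxima: X → 8, Y → 8, Z → 4; minimax = 4.
3 ≠ 4, so there is no saddle point; optimal play is mixed.
Y is strictly dominated by Z (it gives Row strictly more in every row), so Column never plays it.
With Y eliminated, a1 is strictly dominated by a3 (a3 gives Row strictly more in every remaining column), so Row never plays it.
On the remaining 2×2 (a2, a3 vs X, Z):
Let Row play a2 with probability p. Expected payoff against X: 8p + 3(1−p) = 5p + 3; against Z: 3p + 4(1−p) = −p + 4.
Setting these equal: 5p + 3 = −p + 4 ⇒ 6p = 1 ⇒ p = 1/6, and the value is (5)·(1/6) + 3 = 23/6.
For Column: with q = P(X), equating a2's and a3's payoffs gives 5q + 3 = −q + 4 ⇒ q = 1/6.

23/6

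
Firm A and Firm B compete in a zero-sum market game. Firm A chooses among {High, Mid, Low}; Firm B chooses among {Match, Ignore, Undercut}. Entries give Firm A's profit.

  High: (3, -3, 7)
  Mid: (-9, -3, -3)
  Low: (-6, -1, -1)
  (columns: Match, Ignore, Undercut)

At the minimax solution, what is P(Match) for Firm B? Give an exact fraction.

2/11

Row minima: High → -3, Mid → -9, Low → -6; maximin = -3.
Column maxima: Match → 3, Ignore → -1, Undercut → 7; minimax = -1.
-3 ≠ -1, so there is no saddle point; optimal play is mixed.
Mid is strictly dominated by Low, so Firm A never plays it.
Undercut is strictly dominated by Match (it gives Firm A strictly more in every row), so Firm B never plays it.
On the remaining 2×2 (High, Low vs Match, Ignore):
Let Firm A play High with probability p. Expected payoff against Match: 3p + (-6)(1−p) = 9p − 6; against Ignore: (-3)p + (-1)(1−p) = −2p − 1.
Setting these equal: 9p − 6 = −2p − 1 ⇒ 11p = 5 ⇒ p = 5/11, and the value is (9)·(5/11) − 6 = -21/11.
For Firm B: with q = P(Match), equating High's and Low's payoffs gives 6q − 3 = −5q − 1 ⇒ q = 2/11.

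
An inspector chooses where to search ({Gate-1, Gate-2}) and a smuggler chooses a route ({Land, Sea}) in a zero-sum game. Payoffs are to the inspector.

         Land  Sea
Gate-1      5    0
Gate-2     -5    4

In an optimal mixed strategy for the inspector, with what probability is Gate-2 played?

Row minima: Gate-1 → 0, Gate-2 → -5; maximin = 0.
Column maxima: Land → 5, Sea → 4; minimax = 4.
0 ≠ 4, so there is no saddle point; optimal play is mixed.
Let the inspector play Gate-1 with probability p. Expected payoff against Land: 5p + (-5)(1−p) = 10p − 5; against Sea: 0p + 4(1−p) = −4p + 4.
Setting these equal: 10p − 5 = −4p + 4 ⇒ 14p = 9 ⇒ p = 9/14, and the value is (10)·(9/14) − 5 = 10/7.
For the smuggler: with q = P(Land), equating Gate-1's and Gate-2's payoffs gives 5q = −9q + 4 ⇒ q = 2/7.

5/14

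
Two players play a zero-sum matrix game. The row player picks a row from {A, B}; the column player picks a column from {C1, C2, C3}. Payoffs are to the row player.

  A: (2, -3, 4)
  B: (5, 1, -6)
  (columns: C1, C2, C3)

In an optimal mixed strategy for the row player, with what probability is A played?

1/2

Row minima: A → -3, B → -6; maximin = -3.
Column maxima: C1 → 5, C2 → 1, C3 → 4; minimax = 1.
-3 ≠ 1, so there is no saddle point; optimal play is mixed.
C1 is strictly dominated by C2 (it gives the row player strictly more in every row), so the column player never plays it.
On the remaining 2×2 (A, B vs C2, C3):
Let the row player play A with probability p. Expected payoff against C2: (-3)p + 1(1−p) = −4p + 1; against C3: 4p + (-6)(1−p) = 10p − 6.
Setting these equal: −4p + 1 = 10p − 6 ⇒ −14p = -7 ⇒ p = 1/2, and the value is (-4)·(1/2) + 1 = -1.
For the column player: with q = P(C2), equating A's and B's payoffs gives −7q + 4 = 7q − 6 ⇒ q = 5/7.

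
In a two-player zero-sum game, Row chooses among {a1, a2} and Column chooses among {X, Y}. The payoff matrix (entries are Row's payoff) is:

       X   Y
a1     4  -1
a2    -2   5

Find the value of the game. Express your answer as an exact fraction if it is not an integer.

Row minima: a1 → -1, a2 → -2; maximin = -1.
Column maxima: X → 4, Y → 5; minimax = 4.
-1 ≠ 4, so there is no saddle point; optimal play is mixed.
Let Row play a1 with probability p. Expected payoff against X: 4p + (-2)(1−p) = 6p − 2; against Y: (-1)p + 5(1−p) = −6p + 5.
Setting these equal: 6p − 2 = −6p + 5 ⇒ 12p = 7 ⇒ p = 7/12, and the value is (6)·(7/12) − 2 = 3/2.
For Column: with q = P(X), equating a1's and a2's payoffs gives 5q − 1 = −7q + 5 ⇒ q = 1/2.

3/2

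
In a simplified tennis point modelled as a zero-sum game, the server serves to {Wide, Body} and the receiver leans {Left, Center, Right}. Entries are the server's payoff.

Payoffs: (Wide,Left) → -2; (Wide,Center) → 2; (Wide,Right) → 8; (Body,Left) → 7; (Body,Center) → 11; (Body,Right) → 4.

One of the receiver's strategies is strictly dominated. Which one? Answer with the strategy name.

Center

Left holds the server's payoff strictly below Center in every row: -2 < 2, 7 < 11.
So Center is strictly dominated for the receiver.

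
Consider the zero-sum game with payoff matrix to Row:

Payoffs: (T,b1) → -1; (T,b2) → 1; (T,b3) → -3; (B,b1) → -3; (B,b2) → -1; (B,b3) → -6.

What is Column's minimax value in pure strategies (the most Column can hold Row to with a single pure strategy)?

Column maxima: b1 → -1, b2 → 1, b3 → -3.
The smallest of these is -3.

-3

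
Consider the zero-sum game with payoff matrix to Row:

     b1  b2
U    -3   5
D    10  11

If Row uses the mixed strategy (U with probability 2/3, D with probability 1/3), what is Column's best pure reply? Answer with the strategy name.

b1

If Column plays b1, Row's expected payoff is (2/3)·(-3) + (1/3)·10 = 4/3.
If Column plays b2, Row's expected payoff is (2/3)·5 + (1/3)·11 = 7.
Column minimizes Row's payoff; the smallest is 4/3, so the best response is b1.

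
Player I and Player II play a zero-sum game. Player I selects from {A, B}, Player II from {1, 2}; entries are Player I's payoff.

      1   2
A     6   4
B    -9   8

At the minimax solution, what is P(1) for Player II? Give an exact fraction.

Row minima: A → 4, B → -9; maximin = 4.
Column maxima: 1 → 6, 2 → 8; minimax = 6.
4 ≠ 6, so there is no saddle point; optimal play is mixed.
Let Player I play A with probability p. Expected payoff against 1: 6p + (-9)(1−p) = 15p − 9; against 2: 4p + 8(1−p) = −4p + 8.
Setting these equal: 15p − 9 = −4p + 8 ⇒ 19p = 17 ⇒ p = 17/19, and the value is (15)·(17/19) − 9 = 84/19.
For Player II: with q = P(1), equating A's and B's payoffs gives 2q + 4 = −17q + 8 ⇒ q = 4/19.

4/19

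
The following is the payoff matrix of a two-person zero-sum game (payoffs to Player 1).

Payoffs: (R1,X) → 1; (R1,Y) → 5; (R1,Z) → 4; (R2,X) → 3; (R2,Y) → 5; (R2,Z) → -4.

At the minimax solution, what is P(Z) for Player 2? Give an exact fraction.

Row minima: R1 → 1, R2 → -4; maximin = 1.
Column maxima: X → 3, Y → 5, Z → 4; minimax = 3.
1 ≠ 3, so there is no saddle point; optimal play is mixed.
Y is strictly dominated by X (it gives Player 1 strictly more in every row), so Player 2 never plays it.
On the remaining 2×2 (R1, R2 vs X, Z):
Let Player 1 play R1 with probability p. Expected payoff against X: 1p + 3(1−p) = −2p + 3; against Z: 4p + (-4)(1−p) = 8p − 4.
Setting these equal: −2p + 3 = 8p − 4 ⇒ −10p = -7 ⇒ p = 7/10, and the value is (-2)·(7/10) + 3 = 8/5.
For Player 2: with q = P(X), equating R1's and R2's payoffs gives −3q + 4 = 7q − 4 ⇒ q = 4/5.

1/5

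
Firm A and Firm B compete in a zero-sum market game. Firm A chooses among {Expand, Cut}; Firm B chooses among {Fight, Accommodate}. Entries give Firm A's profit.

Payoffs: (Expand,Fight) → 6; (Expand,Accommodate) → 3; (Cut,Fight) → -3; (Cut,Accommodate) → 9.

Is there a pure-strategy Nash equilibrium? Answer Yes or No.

Row minima: Expand → 3, Cut → -3; maximin = 3.
Column maxima: Fight → 6, Accommodate → 9; minimax = 6.
3 ≠ 6, so no pure-strategy equilibrium exists.

No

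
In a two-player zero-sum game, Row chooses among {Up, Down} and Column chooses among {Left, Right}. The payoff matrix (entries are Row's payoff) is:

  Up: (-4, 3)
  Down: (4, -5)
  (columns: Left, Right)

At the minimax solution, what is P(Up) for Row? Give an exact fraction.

Row minima: Up → -4, Down → -5; maximin = -4.
Column maxima: Left → 4, Right → 3; minimax = 3.
-4 ≠ 3, so there is no saddle point; optimal play is mixed.
Let Row play Up with probability p. Expected payoff against Left: (-4)p + 4(1−p) = −8p + 4; against Right: 3p + (-5)(1−p) = 8p − 5.
Setting these equal: −8p + 4 = 8p − 5 ⇒ −16p = -9 ⇒ p = 9/16, and the value is (-8)·(9/16) + 4 = -1/2.
For Column: with q = P(Left), equating Up's and Down's payoffs gives −7q + 3 = 9q − 5 ⇒ q = 1/2.

9/16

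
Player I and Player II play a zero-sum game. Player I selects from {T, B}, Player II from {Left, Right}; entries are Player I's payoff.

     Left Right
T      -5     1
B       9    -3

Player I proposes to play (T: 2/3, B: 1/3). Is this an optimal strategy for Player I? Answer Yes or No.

Yes

Against Left this mix gives (2/3)·(-5) + (1/3)·9 = -1/3.
Against Right this mix gives (2/3)·1 + (1/3)·(-3) = -1/3.
All of Player II's active replies (Left, Right) yield -1/3, and no column does worse for Player I. The mix makes Player II indifferent and guarantees -1/3, so it is optimal.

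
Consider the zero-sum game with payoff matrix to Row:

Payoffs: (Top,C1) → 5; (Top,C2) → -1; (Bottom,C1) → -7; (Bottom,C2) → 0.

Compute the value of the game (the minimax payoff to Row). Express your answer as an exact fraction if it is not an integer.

-7/13

Row minima: Top → -1, Bottom → -7; maximin = -1.
Column maxima: C1 → 5, C2 → 0; minimax = 0.
-1 ≠ 0, so there is no saddle point; optimal play is mixed.
Let Row play Top with probability p. Expected payoff against C1: 5p + (-7)(1−p) = 12p − 7; against C2: (-1)p + 0(1−p) = −p.
Setting these equal: 12p − 7 = −p ⇒ 13p = 7 ⇒ p = 7/13, and the value is (12)·(7/13) − 7 = -7/13.
For Column: with q = P(C1), equating Top's and Bottom's payoffs gives 6q − 1 = −7q ⇒ q = 1/13.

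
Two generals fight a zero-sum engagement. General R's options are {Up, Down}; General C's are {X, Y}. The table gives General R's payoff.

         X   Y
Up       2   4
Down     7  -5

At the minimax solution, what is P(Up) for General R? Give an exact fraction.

6/7

Row minima: Up → 2, Down → -5; maximin = 2.
Column maxima: X → 7, Y → 4; minimax = 4.
2 ≠ 4, so there is no saddle point; optimal play is mixed.
Let General R play Up with probability p. Expected payoff against X: 2p + 7(1−p) = −5p + 7; against Y: 4p + (-5)(1−p) = 9p − 5.
Setting these equal: −5p + 7 = 9p − 5 ⇒ −14p = -12 ⇒ p = 6/7, and the value is (-5)·(6/7) + 7 = 19/7.
For General C: with q = P(X), equating Up's and Down's payoffs gives −2q + 4 = 12q − 5 ⇒ q = 9/14.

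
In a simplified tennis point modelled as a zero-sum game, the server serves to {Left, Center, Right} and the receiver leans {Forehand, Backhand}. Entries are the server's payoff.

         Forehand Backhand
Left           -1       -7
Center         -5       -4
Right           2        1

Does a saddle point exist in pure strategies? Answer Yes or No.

Yes

Row minima: Left → -7, Center → -5, Right → 1; maximin = 1.
Column maxima: Forehand → 2, Backhand → 1; minimax = 1.
maximin = minimax = 1, so a saddle point exists.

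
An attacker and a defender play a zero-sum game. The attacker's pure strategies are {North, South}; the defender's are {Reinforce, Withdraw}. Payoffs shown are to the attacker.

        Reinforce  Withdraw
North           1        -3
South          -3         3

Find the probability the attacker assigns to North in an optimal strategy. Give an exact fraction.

3/5

Row minima: North → -3, South → -3; maximin = -3.
Column maxima: Reinforce → 1, Withdraw → 3; minimax = 1.
-3 ≠ 1, so there is no saddle point; optimal play is mixed.
Let the attacker play North with probability p. Expected payoff against Reinforce: 1p + (-3)(1−p) = 4p − 3; against Withdraw: (-3)p + 3(1−p) = −6p + 3.
Setting these equal: 4p − 3 = −6p + 3 ⇒ 10p = 6 ⇒ p = 3/5, and the value is (4)·(3/5) − 3 = -3/5.
For the defender: with q = P(Reinforce), equating North's and South's payoffs gives 4q − 3 = −6q + 3 ⇒ q = 3/5.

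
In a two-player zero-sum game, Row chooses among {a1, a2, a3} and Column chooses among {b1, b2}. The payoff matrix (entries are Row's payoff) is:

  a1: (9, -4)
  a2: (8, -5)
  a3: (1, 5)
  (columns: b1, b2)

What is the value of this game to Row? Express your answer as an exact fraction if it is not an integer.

Row minima: a1 → -4, a2 → -5, a3 → 1; maximin = 1.
Column maxima: b1 → 9, b2 → 5; minimax = 5.
1 ≠ 5, so there is no saddle point; optimal play is mixed.
a2 is strictly dominated by a1, so Row never plays it.
On the remaining 2×2 (a1, a3 vs b1, b2):
Let Row play a1 with probability p. Expected payoff against b1: 9p + 1(1−p) = 8p + 1; against b2: (-4)p + 5(1−p) = −9p + 5.
Setting these equal: 8p + 1 = −9p + 5 ⇒ 17p = 4 ⇒ p = 4/17, and the value is (8)·(4/17) + 1 = 49/17.
For Column: with q = P(b1), equating a1's and a3's payoffs gives 13q − 4 = −4q + 5 ⇒ q = 9/17.

49/17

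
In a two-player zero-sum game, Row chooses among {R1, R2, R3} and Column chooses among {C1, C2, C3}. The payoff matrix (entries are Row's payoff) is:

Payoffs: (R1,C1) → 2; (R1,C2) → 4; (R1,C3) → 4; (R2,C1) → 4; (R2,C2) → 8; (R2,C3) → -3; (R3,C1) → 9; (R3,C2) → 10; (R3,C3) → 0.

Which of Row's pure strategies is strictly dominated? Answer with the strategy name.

R3 gives a strictly higher payoff than R2 against every column: 9 > 4, 10 > 8, 0 > -3.
So R2 is strictly dominated and Row never plays it.

R2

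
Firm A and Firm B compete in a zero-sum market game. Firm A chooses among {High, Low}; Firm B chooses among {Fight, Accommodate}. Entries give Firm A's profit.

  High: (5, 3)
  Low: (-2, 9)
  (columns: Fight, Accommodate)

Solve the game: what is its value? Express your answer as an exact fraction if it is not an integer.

51/13

Row minima: High → 3, Low → -2; maximin = 3.
Column maxima: Fight → 5, Accommodate → 9; minimax = 5.
3 ≠ 5, so there is no saddle point; optimal play is mixed.
Let Firm A play High with probability p. Expected payoff against Fight: 5p + (-2)(1−p) = 7p − 2; against Accommodate: 3p + 9(1−p) = −6p + 9.
Setting these equal: 7p − 2 = −6p + 9 ⇒ 13p = 11 ⇒ p = 11/13, and the value is (7)·(11/13) − 2 = 51/13.
For Firm B: with q = P(Fight), equating High's and Low's payoffs gives 2q + 3 = −11q + 9 ⇒ q = 6/13.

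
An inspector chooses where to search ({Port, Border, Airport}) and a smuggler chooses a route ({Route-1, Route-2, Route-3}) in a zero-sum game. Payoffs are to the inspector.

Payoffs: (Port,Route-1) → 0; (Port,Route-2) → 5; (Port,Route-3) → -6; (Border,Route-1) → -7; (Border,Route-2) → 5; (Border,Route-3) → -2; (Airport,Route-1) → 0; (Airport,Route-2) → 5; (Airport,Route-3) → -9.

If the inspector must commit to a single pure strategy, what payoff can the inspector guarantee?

-6

Row minima: Port → -6, Border → -7, Airport → -9.
The best of these is -6.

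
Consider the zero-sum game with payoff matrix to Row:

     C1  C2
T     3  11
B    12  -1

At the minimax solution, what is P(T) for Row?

13/21

Row minima: T → 3, B → -1; maximin = 3.
Column maxima: C1 → 12, C2 → 11; minimax = 11.
3 ≠ 11, so there is no saddle point; optimal play is mixed.
Let Row play T with probability p. Expected payoff against C1: 3p + 12(1−p) = −9p + 12; against C2: 11p + (-1)(1−p) = 12p − 1.
Setting these equal: −9p + 12 = 12p − 1 ⇒ −21p = -13 ⇒ p = 13/21, and the value is (-9)·(13/21) + 12 = 45/7.
For Column: with q = P(C1), equating T's and B's payoffs gives −8q + 11 = 13q − 1 ⇒ q = 4/7.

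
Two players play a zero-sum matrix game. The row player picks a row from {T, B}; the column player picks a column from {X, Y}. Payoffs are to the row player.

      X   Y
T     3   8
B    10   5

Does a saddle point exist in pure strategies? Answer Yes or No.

Row minima: T → 3, B → 5; maximin = 5.
Column maxima: X → 10, Y → 8; minimax = 8.
5 ≠ 8, so no pure-strategy equilibrium exists.

No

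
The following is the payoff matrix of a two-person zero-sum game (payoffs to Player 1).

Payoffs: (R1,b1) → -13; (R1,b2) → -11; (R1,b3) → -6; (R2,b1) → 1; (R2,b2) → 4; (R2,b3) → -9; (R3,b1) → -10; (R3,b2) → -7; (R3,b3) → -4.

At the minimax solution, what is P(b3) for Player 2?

11/16

Row minima: R1 → -13, R2 → -9, R3 → -10; maximin = -9.
Column maxima: b1 → 1, b2 → 4, b3 → -4; minimax = -4.
-9 ≠ -4, so there is no saddle point; optimal play is mixed.
R1 is strictly dominated by R3, so Player 1 never plays it.
b2 is strictly dominated by b1 (it gives Player 1 strictly more in every row), so Player 2 never plays it.
On the remaining 2×2 (R2, R3 vs b1, b3):
Let Player 1 play R2 with probability p. Expected payoff against b1: 1p + (-10)(1−p) = 11p − 10; against b3: (-9)p + (-4)(1−p) = −5p − 4.
Setting these equal: 11p − 10 = −5p − 4 ⇒ 16p = 6 ⇒ p = 3/8, and the value is (11)·(3/8) − 10 = -47/8.
For Player 2: with q = P(b1), equating R2's and R3's payoffs gives 10q − 9 = −6q − 4 ⇒ q = 5/16.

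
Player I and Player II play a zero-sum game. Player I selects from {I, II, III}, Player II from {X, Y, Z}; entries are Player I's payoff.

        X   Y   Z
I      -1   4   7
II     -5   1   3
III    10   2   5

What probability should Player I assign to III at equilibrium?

Row minima: I → -1, II → -5, III → 2; maximin = 2.
Column maxima: X → 10, Y → 4, Z → 7; minimax = 4.
2 ≠ 4, so there is no saddle point; optimal play is mixed.
II is strictly dominated by I, so Player I never plays it.
Z is strictly dominated by Y (it gives Player I strictly more in every row), so Player II never plays it.
On the remaining 2×2 (I, III vs X, Y):
Let Player I play I with probability p. Expected payoff against X: (-1)p + 10(1−p) = −11p + 10; against Y: 4p + 2(1−p) = 2p + 2.
Setting these equal: −11p + 10 = 2p + 2 ⇒ −13p = -8 ⇒ p = 8/13, and the value is (-11)·(8/13) + 10 = 42/13.
For Player II: with q = P(X), equating I's and III's payoffs gives −5q + 4 = 8q + 2 ⇒ q = 2/13.

5/13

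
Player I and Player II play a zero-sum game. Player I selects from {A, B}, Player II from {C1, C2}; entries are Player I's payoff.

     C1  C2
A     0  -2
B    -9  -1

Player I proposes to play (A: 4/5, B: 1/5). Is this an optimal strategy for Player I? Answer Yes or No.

Against C1 this mix gives (4/5)·0 + (1/5)·(-9) = -9/5.
Against C2 this mix gives (4/5)·(-2) + (1/5)·(-1) = -9/5.
All of Player II's active replies (C1, C2) yield -9/5, and no column does worse for Player I. The mix makes Player II indifferent and guarantees -9/5, so it is optimal.

Yes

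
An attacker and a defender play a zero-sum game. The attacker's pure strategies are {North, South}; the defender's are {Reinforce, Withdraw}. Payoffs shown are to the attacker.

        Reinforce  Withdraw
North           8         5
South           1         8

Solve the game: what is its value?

59/10

Row minima: North → 5, South → 1; maximin = 5.
Column maxima: Reinforce → 8, Withdraw → 8; minimax = 8.
5 ≠ 8, so there is no saddle point; optimal play is mixed.
Let the attacker play North with probability p. Expected payoff against Reinforce: 8p + 1(1−p) = 7p + 1; against Withdraw: 5p + 8(1−p) = −3p + 8.
Setting these equal: 7p + 1 = −3p + 8 ⇒ 10p = 7 ⇒ p = 7/10, and the value is (7)·(7/10) + 1 = 59/10.
For the defender: with q = P(Reinforce), equating North's and South's payoffs gives 3q + 5 = −7q + 8 ⇒ q = 3/10.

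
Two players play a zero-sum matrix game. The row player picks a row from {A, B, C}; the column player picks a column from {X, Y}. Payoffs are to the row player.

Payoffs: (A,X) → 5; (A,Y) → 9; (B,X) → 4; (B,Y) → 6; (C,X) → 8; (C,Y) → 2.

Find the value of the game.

31/5

Row minima: A → 5, B → 4, C → 2; maximin = 5.
Column maxima: X → 8, Y → 9; minimax = 8.
5 ≠ 8, so there is no saddle point; optimal play is mixed.
B is strictly dominated by A, so the row player never plays it.
On the remaining 2×2 (A, C vs X, Y):
Let the row player play A with probability p. Expected payoff against X: 5p + 8(1−p) = −3p + 8; against Y: 9p + 2(1−p) = 7p + 2.
Setting these equal: −3p + 8 = 7p + 2 ⇒ −10p = -6 ⇒ p = 3/5, and the value is (-3)·(3/5) + 8 = 31/5.
For the column player: with q = P(X), equating A's and C's payoffs gives −4q + 9 = 6q + 2 ⇒ q = 7/10.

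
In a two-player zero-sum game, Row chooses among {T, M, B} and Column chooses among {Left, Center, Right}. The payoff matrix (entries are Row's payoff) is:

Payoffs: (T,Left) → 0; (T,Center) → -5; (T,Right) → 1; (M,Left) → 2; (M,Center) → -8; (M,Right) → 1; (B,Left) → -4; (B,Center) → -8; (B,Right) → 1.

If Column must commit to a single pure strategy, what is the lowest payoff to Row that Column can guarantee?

-5

Column maxima: Left → 2, Center → -5, Right → 1.
The smallest of these is -5.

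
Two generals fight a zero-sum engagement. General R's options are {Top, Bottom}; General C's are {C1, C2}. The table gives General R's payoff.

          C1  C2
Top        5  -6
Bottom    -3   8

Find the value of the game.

1

Row minima: Top → -6, Bottom → -3; maximin = -3.
Column maxima: C1 → 5, C2 → 8; minimax = 5.
-3 ≠ 5, so there is no saddle point; optimal play is mixed.
Let General R play Top with probability p. Expected payoff against C1: 5p + (-3)(1−p) = 8p − 3; against C2: (-6)p + 8(1−p) = −14p + 8.
Setting these equal: 8p − 3 = −14p + 8 ⇒ 22p = 11 ⇒ p = 1/2, and the value is (8)·(1/2) − 3 = 1.
For General C: with q = P(C1), equating Top's and Bottom's payoffs gives 11q − 6 = −11q + 8 ⇒ q = 7/11.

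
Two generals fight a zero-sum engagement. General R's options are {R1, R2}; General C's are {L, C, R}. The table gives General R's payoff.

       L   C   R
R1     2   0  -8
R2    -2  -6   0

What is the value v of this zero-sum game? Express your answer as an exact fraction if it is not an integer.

-24/7

Row minima: R1 → -8, R2 → -6; maximin = -6.
Column maxima: L → 2, C → 0, R → 0; minimax = 0.
-6 ≠ 0, so there is no saddle point; optimal play is mixed.
L is strictly dominated by C (it gives General R strictly more in every row), so General C never plays it.
On the remaining 2×2 (R1, R2 vs C, R):
Let General R play R1 with probability p. Expected payoff against C: 0p + (-6)(1−p) = 6p − 6; against R: (-8)p + 0(1−p) = −8p.
Setting these equal: 6p − 6 = −8p ⇒ 14p = 6 ⇒ p = 3/7, and the value is (6)·(3/7) − 6 = -24/7.
For General C: with q = P(C), equating R1's and R2's payoffs gives 8q − 8 = −6q ⇒ q = 4/7.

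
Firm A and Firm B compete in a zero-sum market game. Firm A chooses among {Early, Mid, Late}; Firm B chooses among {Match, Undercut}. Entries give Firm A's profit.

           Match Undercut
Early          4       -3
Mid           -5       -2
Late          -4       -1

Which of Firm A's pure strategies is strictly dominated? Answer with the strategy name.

Mid

Late gives a strictly higher payoff than Mid against every column: -4 > -5, -1 > -2.
So Mid is strictly dominated and Firm A never plays it.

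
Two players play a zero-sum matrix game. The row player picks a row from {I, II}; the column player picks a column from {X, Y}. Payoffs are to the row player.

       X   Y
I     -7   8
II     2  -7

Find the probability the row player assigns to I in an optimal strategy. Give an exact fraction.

3/8

Row minima: I → -7, II → -7; maximin = -7.
Column maxima: X → 2, Y → 8; minimax = 2.
-7 ≠ 2, so there is no saddle point; optimal play is mixed.
Let the row player play I with probability p. Expected payoff against X: (-7)p + 2(1−p) = −9p + 2; against Y: 8p + (-7)(1−p) = 15p − 7.
Setting these equal: −9p + 2 = 15p − 7 ⇒ −24p = -9 ⇒ p = 3/8, and the value is (-9)·(3/8) + 2 = -11/8.
For the column player: with q = P(X), equating I's and II's payoffs gives −15q + 8 = 9q − 7 ⇒ q = 5/8.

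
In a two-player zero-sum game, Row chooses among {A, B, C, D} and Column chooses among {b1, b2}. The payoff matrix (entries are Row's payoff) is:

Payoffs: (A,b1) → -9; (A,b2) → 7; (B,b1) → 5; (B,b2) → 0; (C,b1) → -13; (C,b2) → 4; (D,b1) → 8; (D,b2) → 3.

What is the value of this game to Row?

83/21

Row minima: A → -9, B → 0, C → -13, D → 3; maximin = 3.
Column maxima: b1 → 8, b2 → 7; minimax = 7.
3 ≠ 7, so there is no saddle point; optimal play is mixed.
B is strictly dominated by D, so Row never plays it.
C is strictly dominated by A, so Row never plays it.
On the remaining 2×2 (A, D vs b1, b2):
Let Row play A with probability p. Expected payoff against b1: (-9)p + 8(1−p) = −17p + 8; against b2: 7p + 3(1−p) = 4p + 3.
Setting these equal: −17p + 8 = 4p + 3 ⇒ −21p = -5 ⇒ p = 5/21, and the value is (-17)·(5/21) + 8 = 83/21.
For Column: with q = P(b1), equating A's and D's payoffs gives −16q + 7 = 5q + 3 ⇒ q = 4/21.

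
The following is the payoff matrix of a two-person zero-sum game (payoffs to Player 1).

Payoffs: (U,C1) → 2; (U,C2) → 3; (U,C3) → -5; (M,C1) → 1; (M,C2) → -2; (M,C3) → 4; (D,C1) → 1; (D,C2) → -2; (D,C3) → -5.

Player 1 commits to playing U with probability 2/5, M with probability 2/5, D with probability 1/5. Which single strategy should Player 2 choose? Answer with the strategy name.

If Player 2 plays C1, Player 1's expected payoff is (2/5)·2 + (2/5)·1 + (1/5)·1 = 7/5.
If Player 2 plays C2, Player 1's expected payoff is (2/5)·3 + (2/5)·(-2) + (1/5)·(-2) = 0.
If Player 2 plays C3, Player 1's expected payoff is (2/5)·(-5) + (2/5)·4 + (1/5)·(-5) = -7/5.
Player 2 minimizes Player 1's payoff; the smallest is -7/5, so the best response is C3.

C3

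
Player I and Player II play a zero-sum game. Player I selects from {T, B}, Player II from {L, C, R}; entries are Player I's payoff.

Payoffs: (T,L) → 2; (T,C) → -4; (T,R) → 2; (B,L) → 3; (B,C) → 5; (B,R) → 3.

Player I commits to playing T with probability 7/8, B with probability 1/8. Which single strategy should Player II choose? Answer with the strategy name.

C

If Player II plays L, Player I's expected payoff is (7/8)·2 + (1/8)·3 = 17/8.
If Player II plays C, Player I's expected payoff is (7/8)·(-4) + (1/8)·5 = -23/8.
If Player II plays R, Player I's expected payoff is (7/8)·2 + (1/8)·3 = 17/8.
Player II minimizes Player I's payoff; the smallest is -23/8, so the best response is C.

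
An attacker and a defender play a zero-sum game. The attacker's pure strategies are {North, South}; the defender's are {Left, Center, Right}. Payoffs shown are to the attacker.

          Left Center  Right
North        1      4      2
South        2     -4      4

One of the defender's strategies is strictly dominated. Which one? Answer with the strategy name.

Left holds the attacker's payoff strictly below Right in every row: 1 < 2, 2 < 4.
So Right is strictly dominated for the defender.

Right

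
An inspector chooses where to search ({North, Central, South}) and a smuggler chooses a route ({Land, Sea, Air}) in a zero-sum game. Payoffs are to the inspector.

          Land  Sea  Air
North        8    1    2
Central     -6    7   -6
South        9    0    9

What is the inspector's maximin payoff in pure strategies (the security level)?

1

Row minima: North → 1, Central → -6, South → 0.
The best of these is 1.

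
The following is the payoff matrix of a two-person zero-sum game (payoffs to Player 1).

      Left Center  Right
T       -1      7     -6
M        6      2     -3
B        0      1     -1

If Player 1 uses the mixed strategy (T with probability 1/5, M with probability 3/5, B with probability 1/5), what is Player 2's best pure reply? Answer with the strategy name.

Right

If Player 2 plays Left, Player 1's expected payoff is (1/5)·(-1) + (3/5)·6 + (1/5)·0 = 17/5.
If Player 2 plays Center, Player 1's expected payoff is (1/5)·7 + (3/5)·2 + (1/5)·1 = 14/5.
If Player 2 plays Right, Player 1's expected payoff is (1/5)·(-6) + (3/5)·(-3) + (1/5)·(-1) = -16/5.
Player 2 minimizes Player 1's payoff; the smallest is -16/5, so the best response is Right.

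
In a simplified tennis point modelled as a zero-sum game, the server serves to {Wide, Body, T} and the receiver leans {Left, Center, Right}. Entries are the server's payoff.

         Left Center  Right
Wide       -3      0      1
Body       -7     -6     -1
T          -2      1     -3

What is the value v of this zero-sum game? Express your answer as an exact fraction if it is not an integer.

-11/5

Row minima: Wide → -3, Body → -7, T → -3; maximin = -3.
Column maxima: Left → -2, Center → 1, Right → 1; minimax = -2.
-3 ≠ -2, so there is no saddle point; optimal play is mixed.
Body is strictly dominated by Wide, so the server never plays it.
Center is strictly dominated by Left (it gives the server strictly more in every row), so the receiver never plays it.
On the remaining 2×2 (Wide, T vs Left, Right):
Let the server play Wide with probability p. Expected payoff against Left: (-3)p + (-2)(1−p) = −p − 2; against Right: 1p + (-3)(1−p) = 4p − 3.
Setting these equal: −p − 2 = 4p − 3 ⇒ −5p = -1 ⇒ p = 1/5, and the value is (-1)·(1/5) − 2 = -11/5.
For the receiver: with q = P(Left), equating Wide's and T's payoffs gives −4q + 1 = q − 3 ⇒ q = 4/5.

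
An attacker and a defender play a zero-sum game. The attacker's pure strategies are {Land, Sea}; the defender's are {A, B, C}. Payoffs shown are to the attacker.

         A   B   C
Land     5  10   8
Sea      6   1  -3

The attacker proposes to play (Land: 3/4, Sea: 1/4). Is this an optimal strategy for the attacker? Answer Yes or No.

Against A this mix gives (3/4)·5 + (1/4)·6 = 21/4.
Against B this mix gives (3/4)·10 + (1/4)·1 = 31/4.
Against C this mix gives (3/4)·8 + (1/4)·(-3) = 21/4.
All of the defender's active replies (A, C) yield 21/4, and no column does worse for the attacker. The mix makes the defender indifferent and guarantees 21/4, so it is optimal.

Yes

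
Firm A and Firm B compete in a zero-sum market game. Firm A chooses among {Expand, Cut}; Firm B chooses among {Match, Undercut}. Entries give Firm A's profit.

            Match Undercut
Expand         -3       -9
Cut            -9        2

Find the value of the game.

-87/17

Row minima: Expand → -9, Cut → -9; maximin = -9.
Column maxima: Match → -3, Undercut → 2; minimax = -3.
-9 ≠ -3, so there is no saddle point; optimal play is mixed.
Let Firm A play Expand with probability p. Expected payoff against Match: (-3)p + (-9)(1−p) = 6p − 9; against Undercut: (-9)p + 2(1−p) = −11p + 2.
Setting these equal: 6p − 9 = −11p + 2 ⇒ 17p = 11 ⇒ p = 11/17, and the value is (6)·(11/17) − 9 = -87/17.
For Firm B: with q = P(Match), equating Expand's and Cut's payoffs gives 6q − 9 = −11q + 2 ⇒ q = 11/17.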